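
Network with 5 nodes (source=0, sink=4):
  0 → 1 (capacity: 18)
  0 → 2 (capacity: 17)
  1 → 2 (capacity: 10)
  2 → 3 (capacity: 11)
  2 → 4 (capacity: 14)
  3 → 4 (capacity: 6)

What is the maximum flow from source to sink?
Maximum flow = 20

Max flow: 20

Flow assignment:
  0 → 1: 10/18
  0 → 2: 10/17
  1 → 2: 10/10
  2 → 3: 6/11
  2 → 4: 14/14
  3 → 4: 6/6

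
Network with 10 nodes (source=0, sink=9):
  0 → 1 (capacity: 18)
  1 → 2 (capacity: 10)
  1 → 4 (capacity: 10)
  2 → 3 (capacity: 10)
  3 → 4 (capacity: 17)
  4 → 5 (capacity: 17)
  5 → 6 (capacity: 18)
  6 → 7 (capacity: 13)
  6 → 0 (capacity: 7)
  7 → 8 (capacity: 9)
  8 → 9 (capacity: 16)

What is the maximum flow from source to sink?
Maximum flow = 9

Max flow: 9

Flow assignment:
  0 → 1: 16/18
  1 → 2: 8/10
  1 → 4: 8/10
  2 → 3: 8/10
  3 → 4: 8/17
  4 → 5: 16/17
  5 → 6: 16/18
  6 → 7: 9/13
  6 → 0: 7/7
  7 → 8: 9/9
  8 → 9: 9/16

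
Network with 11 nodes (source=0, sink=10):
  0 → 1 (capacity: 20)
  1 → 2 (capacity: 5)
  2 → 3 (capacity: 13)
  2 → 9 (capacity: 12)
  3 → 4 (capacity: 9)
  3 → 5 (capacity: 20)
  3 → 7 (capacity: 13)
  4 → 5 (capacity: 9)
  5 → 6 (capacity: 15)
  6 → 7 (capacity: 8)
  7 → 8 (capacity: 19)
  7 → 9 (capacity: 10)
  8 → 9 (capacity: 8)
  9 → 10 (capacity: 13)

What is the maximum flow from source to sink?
Maximum flow = 5

Max flow: 5

Flow assignment:
  0 → 1: 5/20
  1 → 2: 5/5
  2 → 9: 5/12
  9 → 10: 5/13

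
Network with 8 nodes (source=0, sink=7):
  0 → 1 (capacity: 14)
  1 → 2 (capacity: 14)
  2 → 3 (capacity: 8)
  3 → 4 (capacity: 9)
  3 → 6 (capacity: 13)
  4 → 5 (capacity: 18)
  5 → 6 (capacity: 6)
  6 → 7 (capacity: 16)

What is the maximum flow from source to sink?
Maximum flow = 8

Max flow: 8

Flow assignment:
  0 → 1: 8/14
  1 → 2: 8/14
  2 → 3: 8/8
  3 → 6: 8/13
  6 → 7: 8/16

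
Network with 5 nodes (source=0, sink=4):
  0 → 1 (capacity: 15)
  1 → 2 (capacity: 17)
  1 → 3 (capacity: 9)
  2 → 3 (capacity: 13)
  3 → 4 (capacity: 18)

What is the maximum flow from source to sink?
Maximum flow = 15

Max flow: 15

Flow assignment:
  0 → 1: 15/15
  1 → 2: 6/17
  1 → 3: 9/9
  2 → 3: 6/13
  3 → 4: 15/18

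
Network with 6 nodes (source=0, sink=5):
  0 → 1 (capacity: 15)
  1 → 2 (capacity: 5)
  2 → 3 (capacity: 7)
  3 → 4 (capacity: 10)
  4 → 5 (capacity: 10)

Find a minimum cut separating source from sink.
Min cut value = 5, edges: (1,2)

Min cut value: 5
Partition: S = [0, 1], T = [2, 3, 4, 5]
Cut edges: (1,2)

By max-flow min-cut theorem, max flow = min cut = 5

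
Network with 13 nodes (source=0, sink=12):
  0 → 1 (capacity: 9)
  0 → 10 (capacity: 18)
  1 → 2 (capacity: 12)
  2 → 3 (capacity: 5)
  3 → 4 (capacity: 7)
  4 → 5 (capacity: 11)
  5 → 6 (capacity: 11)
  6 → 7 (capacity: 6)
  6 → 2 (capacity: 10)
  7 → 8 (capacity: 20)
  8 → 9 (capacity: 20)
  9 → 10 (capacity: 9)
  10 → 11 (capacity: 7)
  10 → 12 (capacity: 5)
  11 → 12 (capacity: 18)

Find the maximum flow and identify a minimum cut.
Max flow = 12, Min cut edges: (10,11), (10,12)

Maximum flow: 12
Minimum cut: (10,11), (10,12)
Partition: S = [0, 1, 2, 3, 4, 5, 6, 7, 8, 9, 10], T = [11, 12]

Max-flow min-cut theorem verified: both equal 12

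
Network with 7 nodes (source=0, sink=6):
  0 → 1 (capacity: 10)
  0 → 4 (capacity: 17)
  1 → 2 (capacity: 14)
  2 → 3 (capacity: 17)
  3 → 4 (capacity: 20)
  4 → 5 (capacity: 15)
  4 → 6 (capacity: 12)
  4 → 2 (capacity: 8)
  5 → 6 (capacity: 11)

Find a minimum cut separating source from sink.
Min cut value = 23, edges: (4,6), (5,6)

Min cut value: 23
Partition: S = [0, 1, 2, 3, 4, 5], T = [6]
Cut edges: (4,6), (5,6)

By max-flow min-cut theorem, max flow = min cut = 23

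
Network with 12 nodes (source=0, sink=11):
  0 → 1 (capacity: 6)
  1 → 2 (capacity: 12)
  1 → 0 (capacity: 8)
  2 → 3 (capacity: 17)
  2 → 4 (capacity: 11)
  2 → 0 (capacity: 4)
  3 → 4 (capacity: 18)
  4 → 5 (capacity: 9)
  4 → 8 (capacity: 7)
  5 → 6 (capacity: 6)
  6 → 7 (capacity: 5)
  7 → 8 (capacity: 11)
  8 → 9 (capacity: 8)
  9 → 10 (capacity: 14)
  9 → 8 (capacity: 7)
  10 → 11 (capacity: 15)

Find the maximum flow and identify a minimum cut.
Max flow = 6, Min cut edges: (0,1)

Maximum flow: 6
Minimum cut: (0,1)
Partition: S = [0], T = [1, 2, 3, 4, 5, 6, 7, 8, 9, 10, 11]

Max-flow min-cut theorem verified: both equal 6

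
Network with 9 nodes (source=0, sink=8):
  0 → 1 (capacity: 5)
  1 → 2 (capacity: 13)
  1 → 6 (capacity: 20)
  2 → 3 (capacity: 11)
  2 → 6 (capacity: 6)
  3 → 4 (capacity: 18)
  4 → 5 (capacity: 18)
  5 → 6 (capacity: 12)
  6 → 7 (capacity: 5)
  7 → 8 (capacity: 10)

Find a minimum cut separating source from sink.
Min cut value = 5, edges: (6,7)

Min cut value: 5
Partition: S = [0, 1, 2, 3, 4, 5, 6], T = [7, 8]
Cut edges: (6,7)

By max-flow min-cut theorem, max flow = min cut = 5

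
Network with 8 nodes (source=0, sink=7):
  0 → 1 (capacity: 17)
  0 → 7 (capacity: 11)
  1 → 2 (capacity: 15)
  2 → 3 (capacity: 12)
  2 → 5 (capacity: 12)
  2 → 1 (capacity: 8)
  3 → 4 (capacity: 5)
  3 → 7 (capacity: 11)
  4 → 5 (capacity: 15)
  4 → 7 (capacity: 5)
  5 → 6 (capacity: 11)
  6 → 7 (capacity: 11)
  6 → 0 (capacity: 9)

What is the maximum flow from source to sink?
Maximum flow = 26

Max flow: 26

Flow assignment:
  0 → 1: 15/17
  0 → 7: 11/11
  1 → 2: 15/15
  2 → 3: 12/12
  2 → 5: 3/12
  3 → 4: 1/5
  3 → 7: 11/11
  4 → 7: 1/5
  5 → 6: 3/11
  6 → 7: 3/11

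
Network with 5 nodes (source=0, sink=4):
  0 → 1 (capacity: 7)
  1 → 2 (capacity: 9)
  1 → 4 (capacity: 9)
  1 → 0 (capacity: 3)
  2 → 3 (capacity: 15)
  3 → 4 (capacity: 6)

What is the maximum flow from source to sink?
Maximum flow = 7

Max flow: 7

Flow assignment:
  0 → 1: 7/7
  1 → 4: 7/9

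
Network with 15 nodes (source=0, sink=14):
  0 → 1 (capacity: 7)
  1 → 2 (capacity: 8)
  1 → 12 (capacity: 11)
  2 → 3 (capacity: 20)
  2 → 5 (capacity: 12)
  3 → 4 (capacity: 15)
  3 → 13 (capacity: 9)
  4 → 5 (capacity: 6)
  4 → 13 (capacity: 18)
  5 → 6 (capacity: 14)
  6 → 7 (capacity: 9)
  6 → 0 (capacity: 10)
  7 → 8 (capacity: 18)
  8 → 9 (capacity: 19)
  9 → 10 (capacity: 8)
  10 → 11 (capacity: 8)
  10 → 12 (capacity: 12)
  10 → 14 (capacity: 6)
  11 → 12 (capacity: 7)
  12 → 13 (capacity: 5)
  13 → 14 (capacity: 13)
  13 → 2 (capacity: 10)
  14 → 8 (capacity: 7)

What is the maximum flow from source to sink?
Maximum flow = 7

Max flow: 7

Flow assignment:
  0 → 1: 7/7
  1 → 2: 2/8
  1 → 12: 5/11
  2 → 3: 2/20
  3 → 13: 2/9
  12 → 13: 5/5
  13 → 14: 7/13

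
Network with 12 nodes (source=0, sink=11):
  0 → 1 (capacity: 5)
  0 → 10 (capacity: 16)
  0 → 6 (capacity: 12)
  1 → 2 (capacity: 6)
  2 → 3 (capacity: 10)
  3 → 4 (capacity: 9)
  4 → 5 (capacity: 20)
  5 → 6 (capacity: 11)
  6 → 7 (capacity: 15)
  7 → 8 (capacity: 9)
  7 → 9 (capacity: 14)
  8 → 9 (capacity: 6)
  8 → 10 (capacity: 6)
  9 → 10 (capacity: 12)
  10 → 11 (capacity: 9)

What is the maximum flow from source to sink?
Maximum flow = 9

Max flow: 9

Flow assignment:
  0 → 1: 5/5
  0 → 6: 4/12
  1 → 2: 5/6
  2 → 3: 5/10
  3 → 4: 5/9
  4 → 5: 5/20
  5 → 6: 5/11
  6 → 7: 9/15
  7 → 8: 3/9
  7 → 9: 6/14
  8 → 9: 3/6
  9 → 10: 9/12
  10 → 11: 9/9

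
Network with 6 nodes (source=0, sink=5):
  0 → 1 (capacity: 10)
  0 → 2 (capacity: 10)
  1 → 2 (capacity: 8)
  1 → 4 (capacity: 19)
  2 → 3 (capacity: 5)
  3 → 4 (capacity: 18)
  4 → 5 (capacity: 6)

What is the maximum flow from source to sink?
Maximum flow = 6

Max flow: 6

Flow assignment:
  0 → 1: 1/10
  0 → 2: 5/10
  1 → 4: 1/19
  2 → 3: 5/5
  3 → 4: 5/18
  4 → 5: 6/6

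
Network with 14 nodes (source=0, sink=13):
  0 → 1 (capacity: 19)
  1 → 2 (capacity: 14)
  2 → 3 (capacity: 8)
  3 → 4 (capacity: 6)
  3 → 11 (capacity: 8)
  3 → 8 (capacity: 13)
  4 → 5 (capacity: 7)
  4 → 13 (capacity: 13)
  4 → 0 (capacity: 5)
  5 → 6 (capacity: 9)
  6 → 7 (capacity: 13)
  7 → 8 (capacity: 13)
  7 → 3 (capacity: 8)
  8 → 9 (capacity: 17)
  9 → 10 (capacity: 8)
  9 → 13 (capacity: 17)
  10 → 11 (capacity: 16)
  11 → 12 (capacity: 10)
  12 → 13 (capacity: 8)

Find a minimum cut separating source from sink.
Min cut value = 8, edges: (2,3)

Min cut value: 8
Partition: S = [0, 1, 2], T = [3, 4, 5, 6, 7, 8, 9, 10, 11, 12, 13]
Cut edges: (2,3)

By max-flow min-cut theorem, max flow = min cut = 8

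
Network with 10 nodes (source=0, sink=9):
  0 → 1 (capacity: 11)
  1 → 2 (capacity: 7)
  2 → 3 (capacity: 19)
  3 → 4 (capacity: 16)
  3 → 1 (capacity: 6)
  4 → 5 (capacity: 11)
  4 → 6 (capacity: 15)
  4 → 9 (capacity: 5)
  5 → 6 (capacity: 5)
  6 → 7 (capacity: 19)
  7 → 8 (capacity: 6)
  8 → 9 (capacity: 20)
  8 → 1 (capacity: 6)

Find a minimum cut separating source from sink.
Min cut value = 7, edges: (1,2)

Min cut value: 7
Partition: S = [0, 1], T = [2, 3, 4, 5, 6, 7, 8, 9]
Cut edges: (1,2)

By max-flow min-cut theorem, max flow = min cut = 7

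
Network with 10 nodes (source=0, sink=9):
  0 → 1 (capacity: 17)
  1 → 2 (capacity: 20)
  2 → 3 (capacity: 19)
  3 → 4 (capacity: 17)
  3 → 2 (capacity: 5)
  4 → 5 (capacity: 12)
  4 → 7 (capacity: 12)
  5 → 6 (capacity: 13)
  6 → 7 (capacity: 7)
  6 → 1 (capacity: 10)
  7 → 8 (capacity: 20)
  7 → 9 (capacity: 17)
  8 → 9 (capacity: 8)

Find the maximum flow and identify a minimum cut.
Max flow = 17, Min cut edges: (3,4)

Maximum flow: 17
Minimum cut: (3,4)
Partition: S = [0, 1, 2, 3], T = [4, 5, 6, 7, 8, 9]

Max-flow min-cut theorem verified: both equal 17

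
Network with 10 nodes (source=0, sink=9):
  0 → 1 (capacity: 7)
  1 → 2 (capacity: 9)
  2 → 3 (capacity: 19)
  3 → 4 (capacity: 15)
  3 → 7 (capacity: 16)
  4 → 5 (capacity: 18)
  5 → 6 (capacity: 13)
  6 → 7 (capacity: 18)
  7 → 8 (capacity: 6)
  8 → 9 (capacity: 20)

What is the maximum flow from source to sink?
Maximum flow = 6

Max flow: 6

Flow assignment:
  0 → 1: 6/7
  1 → 2: 6/9
  2 → 3: 6/19
  3 → 7: 6/16
  7 → 8: 6/6
  8 → 9: 6/20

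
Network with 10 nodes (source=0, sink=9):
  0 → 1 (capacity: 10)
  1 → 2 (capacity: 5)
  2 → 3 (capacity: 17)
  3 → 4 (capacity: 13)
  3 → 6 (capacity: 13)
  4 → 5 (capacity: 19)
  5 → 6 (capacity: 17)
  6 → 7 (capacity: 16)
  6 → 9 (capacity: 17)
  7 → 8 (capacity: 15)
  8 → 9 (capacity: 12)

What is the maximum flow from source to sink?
Maximum flow = 5

Max flow: 5

Flow assignment:
  0 → 1: 5/10
  1 → 2: 5/5
  2 → 3: 5/17
  3 → 6: 5/13
  6 → 9: 5/17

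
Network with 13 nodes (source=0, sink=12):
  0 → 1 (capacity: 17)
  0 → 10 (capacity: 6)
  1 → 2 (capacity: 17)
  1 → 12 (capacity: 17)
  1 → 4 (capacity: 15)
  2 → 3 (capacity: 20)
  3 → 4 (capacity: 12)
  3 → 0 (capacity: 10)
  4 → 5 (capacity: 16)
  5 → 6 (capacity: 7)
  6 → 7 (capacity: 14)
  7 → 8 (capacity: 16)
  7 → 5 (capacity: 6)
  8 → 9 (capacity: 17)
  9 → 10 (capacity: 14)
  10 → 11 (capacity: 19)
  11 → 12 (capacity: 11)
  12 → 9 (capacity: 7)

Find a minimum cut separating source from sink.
Min cut value = 23, edges: (0,1), (0,10)

Min cut value: 23
Partition: S = [0], T = [1, 2, 3, 4, 5, 6, 7, 8, 9, 10, 11, 12]
Cut edges: (0,1), (0,10)

By max-flow min-cut theorem, max flow = min cut = 23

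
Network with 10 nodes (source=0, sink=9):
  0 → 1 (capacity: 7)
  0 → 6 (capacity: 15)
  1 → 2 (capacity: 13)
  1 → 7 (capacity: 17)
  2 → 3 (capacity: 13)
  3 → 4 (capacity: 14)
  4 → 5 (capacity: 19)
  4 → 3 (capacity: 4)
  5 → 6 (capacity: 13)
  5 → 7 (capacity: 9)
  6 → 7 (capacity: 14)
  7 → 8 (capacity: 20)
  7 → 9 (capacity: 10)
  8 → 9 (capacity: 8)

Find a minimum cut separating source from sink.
Min cut value = 18, edges: (7,9), (8,9)

Min cut value: 18
Partition: S = [0, 1, 2, 3, 4, 5, 6, 7, 8], T = [9]
Cut edges: (7,9), (8,9)

By max-flow min-cut theorem, max flow = min cut = 18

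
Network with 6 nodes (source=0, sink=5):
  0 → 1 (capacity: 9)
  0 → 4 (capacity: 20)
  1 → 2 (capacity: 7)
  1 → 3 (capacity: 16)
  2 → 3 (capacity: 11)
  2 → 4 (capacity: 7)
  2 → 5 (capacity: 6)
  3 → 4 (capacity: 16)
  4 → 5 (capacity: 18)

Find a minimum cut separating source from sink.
Min cut value = 24, edges: (2,5), (4,5)

Min cut value: 24
Partition: S = [0, 1, 2, 3, 4], T = [5]
Cut edges: (2,5), (4,5)

By max-flow min-cut theorem, max flow = min cut = 24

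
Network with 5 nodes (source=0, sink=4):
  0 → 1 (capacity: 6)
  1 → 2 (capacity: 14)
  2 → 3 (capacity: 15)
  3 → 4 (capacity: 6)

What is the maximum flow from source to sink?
Maximum flow = 6

Max flow: 6

Flow assignment:
  0 → 1: 6/6
  1 → 2: 6/14
  2 → 3: 6/15
  3 → 4: 6/6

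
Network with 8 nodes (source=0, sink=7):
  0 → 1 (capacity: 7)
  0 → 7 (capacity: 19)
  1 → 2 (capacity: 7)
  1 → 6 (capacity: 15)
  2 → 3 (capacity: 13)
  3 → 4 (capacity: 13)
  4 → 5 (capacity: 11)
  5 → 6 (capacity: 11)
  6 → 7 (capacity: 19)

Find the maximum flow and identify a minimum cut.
Max flow = 26, Min cut edges: (0,1), (0,7)

Maximum flow: 26
Minimum cut: (0,1), (0,7)
Partition: S = [0], T = [1, 2, 3, 4, 5, 6, 7]

Max-flow min-cut theorem verified: both equal 26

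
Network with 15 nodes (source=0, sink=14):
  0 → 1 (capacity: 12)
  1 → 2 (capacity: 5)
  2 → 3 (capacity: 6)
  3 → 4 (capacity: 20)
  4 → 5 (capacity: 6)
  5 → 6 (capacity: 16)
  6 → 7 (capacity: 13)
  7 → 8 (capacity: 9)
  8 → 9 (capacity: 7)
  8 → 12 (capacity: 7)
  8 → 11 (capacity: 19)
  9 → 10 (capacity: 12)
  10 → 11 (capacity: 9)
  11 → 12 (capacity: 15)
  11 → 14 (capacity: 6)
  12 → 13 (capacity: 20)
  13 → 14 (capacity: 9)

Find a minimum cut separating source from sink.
Min cut value = 5, edges: (1,2)

Min cut value: 5
Partition: S = [0, 1], T = [2, 3, 4, 5, 6, 7, 8, 9, 10, 11, 12, 13, 14]
Cut edges: (1,2)

By max-flow min-cut theorem, max flow = min cut = 5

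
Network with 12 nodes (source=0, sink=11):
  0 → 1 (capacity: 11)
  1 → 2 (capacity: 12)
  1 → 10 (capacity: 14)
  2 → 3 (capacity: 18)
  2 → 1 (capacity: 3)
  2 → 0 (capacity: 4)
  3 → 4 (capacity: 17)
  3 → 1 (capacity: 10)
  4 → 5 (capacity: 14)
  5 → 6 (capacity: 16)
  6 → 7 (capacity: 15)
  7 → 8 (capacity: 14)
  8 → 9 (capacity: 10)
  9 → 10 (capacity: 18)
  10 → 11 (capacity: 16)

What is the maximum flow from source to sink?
Maximum flow = 11

Max flow: 11

Flow assignment:
  0 → 1: 11/11
  1 → 10: 11/14
  10 → 11: 11/16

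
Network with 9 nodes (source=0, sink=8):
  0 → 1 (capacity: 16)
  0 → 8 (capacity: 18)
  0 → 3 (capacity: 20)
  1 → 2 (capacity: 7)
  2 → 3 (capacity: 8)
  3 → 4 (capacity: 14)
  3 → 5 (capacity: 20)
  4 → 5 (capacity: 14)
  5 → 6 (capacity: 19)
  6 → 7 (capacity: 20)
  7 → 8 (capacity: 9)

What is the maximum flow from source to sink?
Maximum flow = 27

Max flow: 27

Flow assignment:
  0 → 1: 7/16
  0 → 8: 18/18
  0 → 3: 2/20
  1 → 2: 7/7
  2 → 3: 7/8
  3 → 5: 9/20
  5 → 6: 9/19
  6 → 7: 9/20
  7 → 8: 9/9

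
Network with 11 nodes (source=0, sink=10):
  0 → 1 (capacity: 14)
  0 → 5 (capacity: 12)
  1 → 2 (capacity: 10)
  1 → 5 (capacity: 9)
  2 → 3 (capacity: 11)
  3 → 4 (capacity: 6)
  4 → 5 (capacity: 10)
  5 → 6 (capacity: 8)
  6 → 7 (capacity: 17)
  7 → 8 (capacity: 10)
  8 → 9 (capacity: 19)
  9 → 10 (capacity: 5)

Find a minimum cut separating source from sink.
Min cut value = 5, edges: (9,10)

Min cut value: 5
Partition: S = [0, 1, 2, 3, 4, 5, 6, 7, 8, 9], T = [10]
Cut edges: (9,10)

By max-flow min-cut theorem, max flow = min cut = 5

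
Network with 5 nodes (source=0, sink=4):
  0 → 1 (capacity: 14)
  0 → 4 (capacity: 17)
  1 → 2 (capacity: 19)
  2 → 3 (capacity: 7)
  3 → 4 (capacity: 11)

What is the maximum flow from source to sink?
Maximum flow = 24

Max flow: 24

Flow assignment:
  0 → 1: 7/14
  0 → 4: 17/17
  1 → 2: 7/19
  2 → 3: 7/7
  3 → 4: 7/11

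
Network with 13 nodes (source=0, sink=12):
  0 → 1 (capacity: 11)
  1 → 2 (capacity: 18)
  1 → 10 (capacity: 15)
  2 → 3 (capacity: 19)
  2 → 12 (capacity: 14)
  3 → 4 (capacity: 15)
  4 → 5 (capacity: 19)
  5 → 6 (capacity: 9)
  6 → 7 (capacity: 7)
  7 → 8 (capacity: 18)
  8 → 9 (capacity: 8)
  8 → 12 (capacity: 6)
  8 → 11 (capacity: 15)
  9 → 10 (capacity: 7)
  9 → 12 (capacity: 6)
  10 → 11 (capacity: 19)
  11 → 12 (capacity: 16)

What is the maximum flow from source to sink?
Maximum flow = 11

Max flow: 11

Flow assignment:
  0 → 1: 11/11
  1 → 2: 11/18
  2 → 12: 11/14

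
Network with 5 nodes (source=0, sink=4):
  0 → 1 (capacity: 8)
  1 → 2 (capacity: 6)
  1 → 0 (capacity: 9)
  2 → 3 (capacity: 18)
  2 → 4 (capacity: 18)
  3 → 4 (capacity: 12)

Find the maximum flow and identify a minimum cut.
Max flow = 6, Min cut edges: (1,2)

Maximum flow: 6
Minimum cut: (1,2)
Partition: S = [0, 1], T = [2, 3, 4]

Max-flow min-cut theorem verified: both equal 6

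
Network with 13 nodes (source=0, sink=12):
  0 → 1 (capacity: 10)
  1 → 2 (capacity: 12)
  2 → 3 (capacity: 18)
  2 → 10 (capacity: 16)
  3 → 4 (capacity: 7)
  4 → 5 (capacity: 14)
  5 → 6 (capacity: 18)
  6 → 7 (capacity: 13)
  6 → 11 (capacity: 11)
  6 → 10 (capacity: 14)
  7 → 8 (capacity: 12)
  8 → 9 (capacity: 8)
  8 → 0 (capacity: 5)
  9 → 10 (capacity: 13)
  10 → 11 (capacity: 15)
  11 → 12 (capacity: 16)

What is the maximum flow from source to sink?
Maximum flow = 10

Max flow: 10

Flow assignment:
  0 → 1: 10/10
  1 → 2: 10/12
  2 → 10: 10/16
  10 → 11: 10/15
  11 → 12: 10/16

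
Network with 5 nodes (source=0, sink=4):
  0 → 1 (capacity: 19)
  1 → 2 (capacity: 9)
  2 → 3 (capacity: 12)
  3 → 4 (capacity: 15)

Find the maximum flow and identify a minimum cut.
Max flow = 9, Min cut edges: (1,2)

Maximum flow: 9
Minimum cut: (1,2)
Partition: S = [0, 1], T = [2, 3, 4]

Max-flow min-cut theorem verified: both equal 9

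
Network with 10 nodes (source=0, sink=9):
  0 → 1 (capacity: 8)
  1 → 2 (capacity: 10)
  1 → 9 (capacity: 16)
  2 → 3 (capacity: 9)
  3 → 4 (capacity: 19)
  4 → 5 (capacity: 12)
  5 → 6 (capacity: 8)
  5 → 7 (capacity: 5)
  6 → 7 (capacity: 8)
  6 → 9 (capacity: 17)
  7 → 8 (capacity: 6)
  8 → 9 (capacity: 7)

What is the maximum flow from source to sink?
Maximum flow = 8

Max flow: 8

Flow assignment:
  0 → 1: 8/8
  1 → 9: 8/16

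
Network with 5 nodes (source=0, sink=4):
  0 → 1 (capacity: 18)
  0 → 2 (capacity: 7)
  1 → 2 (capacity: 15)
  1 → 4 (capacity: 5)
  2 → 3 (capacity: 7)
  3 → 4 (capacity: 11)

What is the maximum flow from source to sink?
Maximum flow = 12

Max flow: 12

Flow assignment:
  0 → 1: 12/18
  1 → 2: 7/15
  1 → 4: 5/5
  2 → 3: 7/7
  3 → 4: 7/11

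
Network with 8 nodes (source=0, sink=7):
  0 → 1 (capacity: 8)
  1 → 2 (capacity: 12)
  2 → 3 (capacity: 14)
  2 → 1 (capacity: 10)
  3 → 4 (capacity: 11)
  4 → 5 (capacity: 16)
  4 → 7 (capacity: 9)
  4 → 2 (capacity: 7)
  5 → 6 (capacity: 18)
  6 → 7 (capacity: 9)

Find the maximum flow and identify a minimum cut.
Max flow = 8, Min cut edges: (0,1)

Maximum flow: 8
Minimum cut: (0,1)
Partition: S = [0], T = [1, 2, 3, 4, 5, 6, 7]

Max-flow min-cut theorem verified: both equal 8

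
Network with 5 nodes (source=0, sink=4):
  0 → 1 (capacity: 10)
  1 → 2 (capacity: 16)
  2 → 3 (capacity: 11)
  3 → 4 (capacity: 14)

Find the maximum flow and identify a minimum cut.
Max flow = 10, Min cut edges: (0,1)

Maximum flow: 10
Minimum cut: (0,1)
Partition: S = [0], T = [1, 2, 3, 4]

Max-flow min-cut theorem verified: both equal 10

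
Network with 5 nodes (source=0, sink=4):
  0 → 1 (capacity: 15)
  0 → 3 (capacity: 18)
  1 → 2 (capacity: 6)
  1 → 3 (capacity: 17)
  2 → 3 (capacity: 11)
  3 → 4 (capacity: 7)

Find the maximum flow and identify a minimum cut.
Max flow = 7, Min cut edges: (3,4)

Maximum flow: 7
Minimum cut: (3,4)
Partition: S = [0, 1, 2, 3], T = [4]

Max-flow min-cut theorem verified: both equal 7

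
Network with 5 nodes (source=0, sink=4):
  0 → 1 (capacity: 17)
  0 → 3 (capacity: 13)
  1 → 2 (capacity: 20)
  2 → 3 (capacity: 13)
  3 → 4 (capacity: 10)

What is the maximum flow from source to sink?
Maximum flow = 10

Max flow: 10

Flow assignment:
  0 → 1: 10/17
  1 → 2: 10/20
  2 → 3: 10/13
  3 → 4: 10/10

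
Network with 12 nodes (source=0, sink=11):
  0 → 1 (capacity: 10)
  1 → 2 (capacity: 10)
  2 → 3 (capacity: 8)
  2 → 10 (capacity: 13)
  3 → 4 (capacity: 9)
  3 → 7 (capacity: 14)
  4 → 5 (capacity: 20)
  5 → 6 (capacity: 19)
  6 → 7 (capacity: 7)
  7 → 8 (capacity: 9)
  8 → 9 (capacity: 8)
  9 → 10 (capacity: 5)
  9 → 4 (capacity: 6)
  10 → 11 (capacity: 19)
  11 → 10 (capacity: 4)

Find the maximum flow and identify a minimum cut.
Max flow = 10, Min cut edges: (1,2)

Maximum flow: 10
Minimum cut: (1,2)
Partition: S = [0, 1], T = [2, 3, 4, 5, 6, 7, 8, 9, 10, 11]

Max-flow min-cut theorem verified: both equal 10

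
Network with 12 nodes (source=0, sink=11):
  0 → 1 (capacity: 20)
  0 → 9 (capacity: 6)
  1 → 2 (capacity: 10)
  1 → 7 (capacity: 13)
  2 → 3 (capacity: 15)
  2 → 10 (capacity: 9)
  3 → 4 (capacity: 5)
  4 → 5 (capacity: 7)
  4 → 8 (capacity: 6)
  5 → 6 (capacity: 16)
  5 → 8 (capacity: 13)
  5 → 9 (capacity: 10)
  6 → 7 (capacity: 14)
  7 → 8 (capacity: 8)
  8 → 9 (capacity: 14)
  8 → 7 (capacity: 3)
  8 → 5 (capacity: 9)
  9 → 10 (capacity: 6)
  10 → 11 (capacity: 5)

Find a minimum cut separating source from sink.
Min cut value = 5, edges: (10,11)

Min cut value: 5
Partition: S = [0, 1, 2, 3, 4, 5, 6, 7, 8, 9, 10], T = [11]
Cut edges: (10,11)

By max-flow min-cut theorem, max flow = min cut = 5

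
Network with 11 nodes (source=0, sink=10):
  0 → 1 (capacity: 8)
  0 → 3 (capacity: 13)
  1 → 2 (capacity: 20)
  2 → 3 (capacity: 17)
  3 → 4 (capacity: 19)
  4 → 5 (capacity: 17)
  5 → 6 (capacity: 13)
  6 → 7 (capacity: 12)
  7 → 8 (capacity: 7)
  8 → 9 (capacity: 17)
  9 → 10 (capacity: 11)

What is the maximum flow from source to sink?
Maximum flow = 7

Max flow: 7

Flow assignment:
  0 → 1: 7/8
  1 → 2: 7/20
  2 → 3: 7/17
  3 → 4: 7/19
  4 → 5: 7/17
  5 → 6: 7/13
  6 → 7: 7/12
  7 → 8: 7/7
  8 → 9: 7/17
  9 → 10: 7/11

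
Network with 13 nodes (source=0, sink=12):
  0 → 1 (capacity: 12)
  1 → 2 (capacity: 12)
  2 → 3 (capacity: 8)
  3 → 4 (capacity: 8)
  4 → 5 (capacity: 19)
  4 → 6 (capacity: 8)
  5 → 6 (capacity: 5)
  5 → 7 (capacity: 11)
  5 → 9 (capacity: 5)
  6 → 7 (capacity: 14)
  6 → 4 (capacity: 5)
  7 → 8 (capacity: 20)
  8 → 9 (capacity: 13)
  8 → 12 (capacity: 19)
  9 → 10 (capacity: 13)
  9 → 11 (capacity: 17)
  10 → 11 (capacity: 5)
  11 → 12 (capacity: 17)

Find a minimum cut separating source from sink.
Min cut value = 8, edges: (3,4)

Min cut value: 8
Partition: S = [0, 1, 2, 3], T = [4, 5, 6, 7, 8, 9, 10, 11, 12]
Cut edges: (3,4)

By max-flow min-cut theorem, max flow = min cut = 8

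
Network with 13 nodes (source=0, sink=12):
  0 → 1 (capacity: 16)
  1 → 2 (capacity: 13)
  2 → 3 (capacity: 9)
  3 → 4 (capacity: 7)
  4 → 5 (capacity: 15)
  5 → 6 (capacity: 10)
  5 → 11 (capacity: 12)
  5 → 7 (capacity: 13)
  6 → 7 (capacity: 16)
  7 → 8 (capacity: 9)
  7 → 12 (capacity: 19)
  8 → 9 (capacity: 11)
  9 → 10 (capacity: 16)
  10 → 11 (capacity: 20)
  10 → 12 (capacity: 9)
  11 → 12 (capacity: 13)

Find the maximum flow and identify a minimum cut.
Max flow = 7, Min cut edges: (3,4)

Maximum flow: 7
Minimum cut: (3,4)
Partition: S = [0, 1, 2, 3], T = [4, 5, 6, 7, 8, 9, 10, 11, 12]

Max-flow min-cut theorem verified: both equal 7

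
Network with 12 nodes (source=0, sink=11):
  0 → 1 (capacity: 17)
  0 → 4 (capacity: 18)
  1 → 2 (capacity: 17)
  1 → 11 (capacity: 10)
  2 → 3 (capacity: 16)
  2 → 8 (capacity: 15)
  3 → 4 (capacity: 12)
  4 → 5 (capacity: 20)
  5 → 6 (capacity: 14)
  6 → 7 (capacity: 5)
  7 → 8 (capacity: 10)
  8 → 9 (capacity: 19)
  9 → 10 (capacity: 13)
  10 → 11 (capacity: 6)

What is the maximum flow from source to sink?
Maximum flow = 16

Max flow: 16

Flow assignment:
  0 → 1: 11/17
  0 → 4: 5/18
  1 → 2: 1/17
  1 → 11: 10/10
  2 → 8: 1/15
  4 → 5: 5/20
  5 → 6: 5/14
  6 → 7: 5/5
  7 → 8: 5/10
  8 → 9: 6/19
  9 → 10: 6/13
  10 → 11: 6/6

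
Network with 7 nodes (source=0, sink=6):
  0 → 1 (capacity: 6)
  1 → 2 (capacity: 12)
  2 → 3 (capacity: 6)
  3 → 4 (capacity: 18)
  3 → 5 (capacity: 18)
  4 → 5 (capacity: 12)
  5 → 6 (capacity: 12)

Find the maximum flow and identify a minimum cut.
Max flow = 6, Min cut edges: (2,3)

Maximum flow: 6
Minimum cut: (2,3)
Partition: S = [0, 1, 2], T = [3, 4, 5, 6]

Max-flow min-cut theorem verified: both equal 6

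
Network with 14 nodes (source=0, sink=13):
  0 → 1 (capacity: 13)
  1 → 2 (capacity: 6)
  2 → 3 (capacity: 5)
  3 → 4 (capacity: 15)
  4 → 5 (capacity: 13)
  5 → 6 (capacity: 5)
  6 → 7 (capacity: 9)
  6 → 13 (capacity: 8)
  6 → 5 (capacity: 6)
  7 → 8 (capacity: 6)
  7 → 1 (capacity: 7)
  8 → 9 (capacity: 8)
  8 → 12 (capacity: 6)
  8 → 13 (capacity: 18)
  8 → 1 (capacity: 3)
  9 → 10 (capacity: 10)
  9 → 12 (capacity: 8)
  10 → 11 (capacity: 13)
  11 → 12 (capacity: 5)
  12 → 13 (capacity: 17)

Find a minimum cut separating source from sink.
Min cut value = 5, edges: (5,6)

Min cut value: 5
Partition: S = [0, 1, 2, 3, 4, 5], T = [6, 7, 8, 9, 10, 11, 12, 13]
Cut edges: (5,6)

By max-flow min-cut theorem, max flow = min cut = 5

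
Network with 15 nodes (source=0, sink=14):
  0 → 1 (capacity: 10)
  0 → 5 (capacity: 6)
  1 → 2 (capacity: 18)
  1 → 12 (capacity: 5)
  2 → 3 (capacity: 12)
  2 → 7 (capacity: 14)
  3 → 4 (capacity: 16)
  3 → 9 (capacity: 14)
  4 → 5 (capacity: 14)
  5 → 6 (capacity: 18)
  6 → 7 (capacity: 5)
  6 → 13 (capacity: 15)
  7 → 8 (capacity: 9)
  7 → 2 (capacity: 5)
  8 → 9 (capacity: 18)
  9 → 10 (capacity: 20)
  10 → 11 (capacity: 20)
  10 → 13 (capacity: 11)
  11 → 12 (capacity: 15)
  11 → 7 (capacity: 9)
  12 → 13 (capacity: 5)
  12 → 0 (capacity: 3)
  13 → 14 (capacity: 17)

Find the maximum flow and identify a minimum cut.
Max flow = 16, Min cut edges: (0,1), (0,5)

Maximum flow: 16
Minimum cut: (0,1), (0,5)
Partition: S = [0], T = [1, 2, 3, 4, 5, 6, 7, 8, 9, 10, 11, 12, 13, 14]

Max-flow min-cut theorem verified: both equal 16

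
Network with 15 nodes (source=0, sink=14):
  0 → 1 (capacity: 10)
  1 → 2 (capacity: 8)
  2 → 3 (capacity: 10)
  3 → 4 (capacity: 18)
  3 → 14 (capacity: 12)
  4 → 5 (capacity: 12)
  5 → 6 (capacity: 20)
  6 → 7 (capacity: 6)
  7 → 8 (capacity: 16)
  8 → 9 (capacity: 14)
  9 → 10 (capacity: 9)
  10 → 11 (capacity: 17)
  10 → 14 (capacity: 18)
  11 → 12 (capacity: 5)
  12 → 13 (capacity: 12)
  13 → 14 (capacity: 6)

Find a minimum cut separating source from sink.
Min cut value = 8, edges: (1,2)

Min cut value: 8
Partition: S = [0, 1], T = [2, 3, 4, 5, 6, 7, 8, 9, 10, 11, 12, 13, 14]
Cut edges: (1,2)

By max-flow min-cut theorem, max flow = min cut = 8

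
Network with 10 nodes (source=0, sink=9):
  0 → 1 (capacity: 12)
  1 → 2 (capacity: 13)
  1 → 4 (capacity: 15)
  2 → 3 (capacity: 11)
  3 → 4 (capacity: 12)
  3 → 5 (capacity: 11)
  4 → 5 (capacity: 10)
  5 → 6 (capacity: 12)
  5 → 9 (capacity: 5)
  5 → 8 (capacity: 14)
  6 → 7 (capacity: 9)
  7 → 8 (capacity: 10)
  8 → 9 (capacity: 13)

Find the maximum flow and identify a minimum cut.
Max flow = 12, Min cut edges: (0,1)

Maximum flow: 12
Minimum cut: (0,1)
Partition: S = [0], T = [1, 2, 3, 4, 5, 6, 7, 8, 9]

Max-flow min-cut theorem verified: both equal 12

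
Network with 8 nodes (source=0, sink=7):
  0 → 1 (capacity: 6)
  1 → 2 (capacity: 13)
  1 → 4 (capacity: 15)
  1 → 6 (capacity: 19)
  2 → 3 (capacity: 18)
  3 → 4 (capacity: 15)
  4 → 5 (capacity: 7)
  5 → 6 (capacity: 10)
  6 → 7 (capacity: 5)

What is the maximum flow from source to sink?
Maximum flow = 5

Max flow: 5

Flow assignment:
  0 → 1: 5/6
  1 → 6: 5/19
  6 → 7: 5/5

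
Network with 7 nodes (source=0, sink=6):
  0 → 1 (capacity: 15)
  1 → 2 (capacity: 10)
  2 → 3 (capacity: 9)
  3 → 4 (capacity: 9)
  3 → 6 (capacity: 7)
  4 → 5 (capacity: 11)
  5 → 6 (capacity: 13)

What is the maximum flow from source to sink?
Maximum flow = 9

Max flow: 9

Flow assignment:
  0 → 1: 9/15
  1 → 2: 9/10
  2 → 3: 9/9
  3 → 4: 2/9
  3 → 6: 7/7
  4 → 5: 2/11
  5 → 6: 2/13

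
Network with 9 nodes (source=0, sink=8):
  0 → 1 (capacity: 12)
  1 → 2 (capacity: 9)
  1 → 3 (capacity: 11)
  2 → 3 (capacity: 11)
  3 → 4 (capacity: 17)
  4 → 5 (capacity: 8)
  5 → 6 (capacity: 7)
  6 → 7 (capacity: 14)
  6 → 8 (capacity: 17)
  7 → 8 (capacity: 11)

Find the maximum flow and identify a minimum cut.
Max flow = 7, Min cut edges: (5,6)

Maximum flow: 7
Minimum cut: (5,6)
Partition: S = [0, 1, 2, 3, 4, 5], T = [6, 7, 8]

Max-flow min-cut theorem verified: both equal 7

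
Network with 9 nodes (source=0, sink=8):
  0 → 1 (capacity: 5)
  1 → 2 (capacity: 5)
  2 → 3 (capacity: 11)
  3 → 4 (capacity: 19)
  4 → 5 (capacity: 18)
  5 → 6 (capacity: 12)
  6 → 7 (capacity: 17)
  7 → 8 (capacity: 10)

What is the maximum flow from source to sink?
Maximum flow = 5

Max flow: 5

Flow assignment:
  0 → 1: 5/5
  1 → 2: 5/5
  2 → 3: 5/11
  3 → 4: 5/19
  4 → 5: 5/18
  5 → 6: 5/12
  6 → 7: 5/17
  7 → 8: 5/10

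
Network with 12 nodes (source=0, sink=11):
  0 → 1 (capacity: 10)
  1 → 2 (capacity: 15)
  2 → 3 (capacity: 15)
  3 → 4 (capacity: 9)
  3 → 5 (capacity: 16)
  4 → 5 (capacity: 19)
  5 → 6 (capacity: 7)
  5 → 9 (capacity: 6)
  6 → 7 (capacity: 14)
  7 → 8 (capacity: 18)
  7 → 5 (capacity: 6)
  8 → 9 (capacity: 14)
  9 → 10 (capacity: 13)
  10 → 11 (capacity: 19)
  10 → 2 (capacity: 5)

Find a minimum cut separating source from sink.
Min cut value = 10, edges: (0,1)

Min cut value: 10
Partition: S = [0], T = [1, 2, 3, 4, 5, 6, 7, 8, 9, 10, 11]
Cut edges: (0,1)

By max-flow min-cut theorem, max flow = min cut = 10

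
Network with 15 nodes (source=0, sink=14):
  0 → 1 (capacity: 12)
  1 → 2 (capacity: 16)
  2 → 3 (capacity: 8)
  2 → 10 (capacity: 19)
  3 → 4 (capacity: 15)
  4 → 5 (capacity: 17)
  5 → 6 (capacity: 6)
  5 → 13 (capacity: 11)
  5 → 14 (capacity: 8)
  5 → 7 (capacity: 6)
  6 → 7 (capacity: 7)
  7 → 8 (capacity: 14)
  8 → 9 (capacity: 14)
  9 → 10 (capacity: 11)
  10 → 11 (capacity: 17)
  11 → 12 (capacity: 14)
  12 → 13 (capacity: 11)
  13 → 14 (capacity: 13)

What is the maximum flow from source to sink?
Maximum flow = 12

Max flow: 12

Flow assignment:
  0 → 1: 12/12
  1 → 2: 12/16
  2 → 3: 8/8
  2 → 10: 4/19
  3 → 4: 8/15
  4 → 5: 8/17
  5 → 14: 8/8
  10 → 11: 4/17
  11 → 12: 4/14
  12 → 13: 4/11
  13 → 14: 4/13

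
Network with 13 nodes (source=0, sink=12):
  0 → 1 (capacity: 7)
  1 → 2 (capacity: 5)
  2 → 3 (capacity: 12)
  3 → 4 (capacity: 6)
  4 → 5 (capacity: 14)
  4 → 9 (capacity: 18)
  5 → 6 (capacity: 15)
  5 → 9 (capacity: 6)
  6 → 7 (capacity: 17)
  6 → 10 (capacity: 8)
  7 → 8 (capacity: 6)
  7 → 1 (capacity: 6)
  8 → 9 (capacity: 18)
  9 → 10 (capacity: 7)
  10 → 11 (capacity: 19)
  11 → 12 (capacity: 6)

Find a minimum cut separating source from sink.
Min cut value = 5, edges: (1,2)

Min cut value: 5
Partition: S = [0, 1], T = [2, 3, 4, 5, 6, 7, 8, 9, 10, 11, 12]
Cut edges: (1,2)

By max-flow min-cut theorem, max flow = min cut = 5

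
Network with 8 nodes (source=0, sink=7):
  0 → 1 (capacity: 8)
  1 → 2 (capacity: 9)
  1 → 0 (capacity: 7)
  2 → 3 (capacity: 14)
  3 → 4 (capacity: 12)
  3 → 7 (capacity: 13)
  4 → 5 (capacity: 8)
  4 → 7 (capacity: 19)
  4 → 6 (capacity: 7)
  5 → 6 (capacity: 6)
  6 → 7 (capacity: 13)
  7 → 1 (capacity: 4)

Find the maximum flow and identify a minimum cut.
Max flow = 8, Min cut edges: (0,1)

Maximum flow: 8
Minimum cut: (0,1)
Partition: S = [0], T = [1, 2, 3, 4, 5, 6, 7]

Max-flow min-cut theorem verified: both equal 8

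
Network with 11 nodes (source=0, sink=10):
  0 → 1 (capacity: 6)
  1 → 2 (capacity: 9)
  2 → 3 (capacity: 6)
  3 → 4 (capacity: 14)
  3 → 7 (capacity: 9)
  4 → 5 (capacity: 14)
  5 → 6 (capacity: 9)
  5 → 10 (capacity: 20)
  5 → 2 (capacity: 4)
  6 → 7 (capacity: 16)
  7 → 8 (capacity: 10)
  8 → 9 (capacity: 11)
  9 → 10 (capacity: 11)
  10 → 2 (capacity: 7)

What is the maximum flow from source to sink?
Maximum flow = 6

Max flow: 6

Flow assignment:
  0 → 1: 6/6
  1 → 2: 6/9
  2 → 3: 6/6
  3 → 4: 6/14
  4 → 5: 6/14
  5 → 10: 6/20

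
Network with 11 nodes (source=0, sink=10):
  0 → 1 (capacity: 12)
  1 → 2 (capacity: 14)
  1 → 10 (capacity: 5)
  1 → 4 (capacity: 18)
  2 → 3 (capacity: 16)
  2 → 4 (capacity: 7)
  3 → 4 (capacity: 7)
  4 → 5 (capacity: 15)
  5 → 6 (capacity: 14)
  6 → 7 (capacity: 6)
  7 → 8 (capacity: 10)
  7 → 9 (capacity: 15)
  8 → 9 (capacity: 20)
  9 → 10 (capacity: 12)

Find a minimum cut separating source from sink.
Min cut value = 11, edges: (1,10), (6,7)

Min cut value: 11
Partition: S = [0, 1, 2, 3, 4, 5, 6], T = [7, 8, 9, 10]
Cut edges: (1,10), (6,7)

By max-flow min-cut theorem, max flow = min cut = 11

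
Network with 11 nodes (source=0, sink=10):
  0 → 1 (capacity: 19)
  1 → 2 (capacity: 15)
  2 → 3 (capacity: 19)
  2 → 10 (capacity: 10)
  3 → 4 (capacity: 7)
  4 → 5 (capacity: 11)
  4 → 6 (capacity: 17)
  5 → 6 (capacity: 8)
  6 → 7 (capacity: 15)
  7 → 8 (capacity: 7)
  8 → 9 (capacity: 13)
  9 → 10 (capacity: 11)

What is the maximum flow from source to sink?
Maximum flow = 15

Max flow: 15

Flow assignment:
  0 → 1: 15/19
  1 → 2: 15/15
  2 → 3: 5/19
  2 → 10: 10/10
  3 → 4: 5/7
  4 → 6: 5/17
  6 → 7: 5/15
  7 → 8: 5/7
  8 → 9: 5/13
  9 → 10: 5/11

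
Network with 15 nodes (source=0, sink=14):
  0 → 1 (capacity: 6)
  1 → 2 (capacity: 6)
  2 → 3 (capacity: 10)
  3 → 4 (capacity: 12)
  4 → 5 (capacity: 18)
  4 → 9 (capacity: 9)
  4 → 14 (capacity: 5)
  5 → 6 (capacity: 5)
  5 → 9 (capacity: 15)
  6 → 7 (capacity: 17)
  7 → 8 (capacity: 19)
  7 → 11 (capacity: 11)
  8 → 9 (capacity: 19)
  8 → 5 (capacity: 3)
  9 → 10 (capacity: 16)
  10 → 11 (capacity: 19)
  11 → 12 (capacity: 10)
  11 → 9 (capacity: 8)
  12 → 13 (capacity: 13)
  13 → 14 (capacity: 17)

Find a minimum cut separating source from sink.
Min cut value = 6, edges: (1,2)

Min cut value: 6
Partition: S = [0, 1], T = [2, 3, 4, 5, 6, 7, 8, 9, 10, 11, 12, 13, 14]
Cut edges: (1,2)

By max-flow min-cut theorem, max flow = min cut = 6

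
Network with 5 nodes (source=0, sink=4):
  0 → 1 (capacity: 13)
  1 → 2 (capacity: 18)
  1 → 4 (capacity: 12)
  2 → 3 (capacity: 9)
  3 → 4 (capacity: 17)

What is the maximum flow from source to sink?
Maximum flow = 13

Max flow: 13

Flow assignment:
  0 → 1: 13/13
  1 → 2: 1/18
  1 → 4: 12/12
  2 → 3: 1/9
  3 → 4: 1/17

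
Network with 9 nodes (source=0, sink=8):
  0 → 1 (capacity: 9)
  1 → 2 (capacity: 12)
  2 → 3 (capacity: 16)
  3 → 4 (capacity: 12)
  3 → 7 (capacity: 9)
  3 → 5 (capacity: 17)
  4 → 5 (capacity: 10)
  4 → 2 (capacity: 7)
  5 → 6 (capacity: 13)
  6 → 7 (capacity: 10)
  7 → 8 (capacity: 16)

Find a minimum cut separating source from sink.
Min cut value = 9, edges: (0,1)

Min cut value: 9
Partition: S = [0], T = [1, 2, 3, 4, 5, 6, 7, 8]
Cut edges: (0,1)

By max-flow min-cut theorem, max flow = min cut = 9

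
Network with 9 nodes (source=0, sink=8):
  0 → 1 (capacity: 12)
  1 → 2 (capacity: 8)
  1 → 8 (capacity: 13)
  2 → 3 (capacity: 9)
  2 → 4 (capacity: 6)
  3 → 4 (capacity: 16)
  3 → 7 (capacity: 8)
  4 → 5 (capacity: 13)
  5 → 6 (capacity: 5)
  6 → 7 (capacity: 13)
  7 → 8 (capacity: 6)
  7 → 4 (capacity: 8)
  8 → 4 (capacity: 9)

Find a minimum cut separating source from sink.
Min cut value = 12, edges: (0,1)

Min cut value: 12
Partition: S = [0], T = [1, 2, 3, 4, 5, 6, 7, 8]
Cut edges: (0,1)

By max-flow min-cut theorem, max flow = min cut = 12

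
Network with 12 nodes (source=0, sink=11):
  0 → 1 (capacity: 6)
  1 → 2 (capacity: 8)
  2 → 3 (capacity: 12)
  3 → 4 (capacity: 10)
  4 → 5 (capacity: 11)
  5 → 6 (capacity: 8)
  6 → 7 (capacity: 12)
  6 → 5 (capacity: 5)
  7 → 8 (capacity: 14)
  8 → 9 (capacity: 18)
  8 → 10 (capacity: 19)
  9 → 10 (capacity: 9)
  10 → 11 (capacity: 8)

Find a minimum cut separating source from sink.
Min cut value = 6, edges: (0,1)

Min cut value: 6
Partition: S = [0], T = [1, 2, 3, 4, 5, 6, 7, 8, 9, 10, 11]
Cut edges: (0,1)

By max-flow min-cut theorem, max flow = min cut = 6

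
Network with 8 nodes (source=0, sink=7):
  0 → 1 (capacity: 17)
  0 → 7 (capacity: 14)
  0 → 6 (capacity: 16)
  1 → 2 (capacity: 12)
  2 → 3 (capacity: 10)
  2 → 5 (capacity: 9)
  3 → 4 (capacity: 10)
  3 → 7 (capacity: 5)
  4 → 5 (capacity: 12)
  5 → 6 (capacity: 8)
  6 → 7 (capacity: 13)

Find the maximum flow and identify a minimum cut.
Max flow = 32, Min cut edges: (0,7), (3,7), (6,7)

Maximum flow: 32
Minimum cut: (0,7), (3,7), (6,7)
Partition: S = [0, 1, 2, 3, 4, 5, 6], T = [7]

Max-flow min-cut theorem verified: both equal 32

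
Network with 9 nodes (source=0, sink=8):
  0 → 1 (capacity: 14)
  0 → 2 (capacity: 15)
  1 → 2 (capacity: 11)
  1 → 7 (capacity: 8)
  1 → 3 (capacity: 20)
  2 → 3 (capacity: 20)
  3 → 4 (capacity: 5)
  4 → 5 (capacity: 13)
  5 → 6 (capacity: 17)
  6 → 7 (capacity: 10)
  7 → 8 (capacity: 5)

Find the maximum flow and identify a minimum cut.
Max flow = 5, Min cut edges: (7,8)

Maximum flow: 5
Minimum cut: (7,8)
Partition: S = [0, 1, 2, 3, 4, 5, 6, 7], T = [8]

Max-flow min-cut theorem verified: both equal 5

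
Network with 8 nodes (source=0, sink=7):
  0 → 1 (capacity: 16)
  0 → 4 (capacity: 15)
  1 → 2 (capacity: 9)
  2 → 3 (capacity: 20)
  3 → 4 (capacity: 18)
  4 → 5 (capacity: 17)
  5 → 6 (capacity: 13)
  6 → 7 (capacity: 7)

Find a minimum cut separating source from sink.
Min cut value = 7, edges: (6,7)

Min cut value: 7
Partition: S = [0, 1, 2, 3, 4, 5, 6], T = [7]
Cut edges: (6,7)

By max-flow min-cut theorem, max flow = min cut = 7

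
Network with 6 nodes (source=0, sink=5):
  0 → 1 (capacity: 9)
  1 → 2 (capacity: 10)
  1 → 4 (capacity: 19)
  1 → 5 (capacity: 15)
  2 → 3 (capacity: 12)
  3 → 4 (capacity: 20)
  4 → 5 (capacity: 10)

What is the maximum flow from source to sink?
Maximum flow = 9

Max flow: 9

Flow assignment:
  0 → 1: 9/9
  1 → 5: 9/15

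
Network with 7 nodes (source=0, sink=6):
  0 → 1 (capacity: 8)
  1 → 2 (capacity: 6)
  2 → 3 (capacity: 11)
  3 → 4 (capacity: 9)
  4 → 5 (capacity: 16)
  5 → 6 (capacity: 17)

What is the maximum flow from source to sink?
Maximum flow = 6

Max flow: 6

Flow assignment:
  0 → 1: 6/8
  1 → 2: 6/6
  2 → 3: 6/11
  3 → 4: 6/9
  4 → 5: 6/16
  5 → 6: 6/17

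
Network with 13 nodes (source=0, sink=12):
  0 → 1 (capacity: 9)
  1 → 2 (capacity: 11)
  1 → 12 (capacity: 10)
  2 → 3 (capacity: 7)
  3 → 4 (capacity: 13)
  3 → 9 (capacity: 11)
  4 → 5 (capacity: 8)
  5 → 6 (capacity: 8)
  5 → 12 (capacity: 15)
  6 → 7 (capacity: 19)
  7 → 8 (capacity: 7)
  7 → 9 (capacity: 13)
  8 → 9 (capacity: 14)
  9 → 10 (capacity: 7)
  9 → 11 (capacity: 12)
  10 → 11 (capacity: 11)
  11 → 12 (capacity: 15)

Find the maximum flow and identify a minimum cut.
Max flow = 9, Min cut edges: (0,1)

Maximum flow: 9
Minimum cut: (0,1)
Partition: S = [0], T = [1, 2, 3, 4, 5, 6, 7, 8, 9, 10, 11, 12]

Max-flow min-cut theorem verified: both equal 9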